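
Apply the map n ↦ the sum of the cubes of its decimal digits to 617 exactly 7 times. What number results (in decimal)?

371

617 → 6³ + 1³ + 7³ = 560
560 → 5³ + 6³ + 0³ = 341
341 → 3³ + 4³ + 1³ = 92
92 → 9³ + 2³ = 737
737 → 7³ + 3³ + 7³ = 713
713 → 7³ + 1³ + 3³ = 371
371 → 3³ + 7³ + 1³ = 371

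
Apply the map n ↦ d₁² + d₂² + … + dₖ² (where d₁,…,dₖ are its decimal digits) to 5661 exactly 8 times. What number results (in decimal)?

58

5661 → 5² + 6² + 6² + 1² = 25 + 36 + 36 + 1 = 98
98 → 9² + 8² = 81 + 64 = 145
145 → 1² + 4² + 5² = 1 + 16 + 25 = 42
42 → 4² + 2² = 16 + 4 = 20
20 → 2² + 0² = 4 + 0 = 4
4 → 4² = 16
16 → 1² + 6² = 1 + 36 = 37
37 → 3² + 7² = 9 + 49 = 58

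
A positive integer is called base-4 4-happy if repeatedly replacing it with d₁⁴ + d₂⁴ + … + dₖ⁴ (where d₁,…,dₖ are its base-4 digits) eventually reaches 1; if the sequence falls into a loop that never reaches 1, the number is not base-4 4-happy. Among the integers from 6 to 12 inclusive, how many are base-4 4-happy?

6

6: 6 → 17 → 2 → 16 → 1  (reaches 1)
7: 7 → 82 → 18 → 17 → 2 → 16 → 1  (reaches 1)
8: 8 → 16 → 1  (reaches 1)
9: 9 → 17 → 2 → 16 → 1  (reaches 1)
10: 10 → 32 → 16 → 1  (reaches 1)
11: 11 → 97 → 18 → 17 → 2 → 16 → 1  (reaches 1)
12: 12 → 81 → 3 → 81  (repeats 81)
base-4 4-happy: 6, 7, 8, 9, 10, 11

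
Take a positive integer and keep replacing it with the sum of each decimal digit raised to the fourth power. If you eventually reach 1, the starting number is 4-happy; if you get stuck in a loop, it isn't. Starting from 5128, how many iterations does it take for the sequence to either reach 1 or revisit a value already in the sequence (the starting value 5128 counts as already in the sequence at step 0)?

5128 → 5⁴ + 1⁴ + 2⁴ + 8⁴ = 4738
4738 → 4⁴ + 7⁴ + 3⁴ + 8⁴ = 6834
6834 → 6⁴ + 8⁴ + 3⁴ + 4⁴ = 5729
5729 → 5⁴ + 7⁴ + 2⁴ + 9⁴ = 9603
9603 → 9⁴ + 6⁴ + 0⁴ + 3⁴ = 7938
7938 → 7⁴ + 9⁴ + 3⁴ + 8⁴ = 13139
13139 → 1⁴ + 3⁴ + 1⁴ + 3⁴ + 9⁴ = 6725
6725 → 6⁴ + 7⁴ + 2⁴ + 5⁴ = 4338
4338 → 4⁴ + 3⁴ + 3⁴ + 8⁴ = 4514
4514 → 4⁴ + 5⁴ + 1⁴ + 4⁴ = 1138
1138 → 1⁴ + 1⁴ + 3⁴ + 8⁴ = 4179
4179 → 4⁴ + 1⁴ + 7⁴ + 9⁴ = 9219
9219 → 9⁴ + 2⁴ + 1⁴ + 9⁴ = 13139  — 13139 repeats.
That took 13 steps.

13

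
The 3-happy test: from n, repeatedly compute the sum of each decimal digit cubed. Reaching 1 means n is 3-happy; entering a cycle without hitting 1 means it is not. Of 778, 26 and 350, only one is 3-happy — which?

778

778: 778 → 1198 → 1243 → 100 → 1  — reaches 1 (3-happy)
26: 26 → 224 → 80 → 512 → 134 → 92 → 737 → 713 → 371 → 371  — repeats 371 (not 3-happy)
350: 350 → 152 → 134 → 92 → 737 → 713 → 371 → 371  — repeats 371 (not 3-happy)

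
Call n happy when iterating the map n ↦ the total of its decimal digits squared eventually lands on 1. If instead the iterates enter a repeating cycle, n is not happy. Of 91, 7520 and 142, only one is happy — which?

91

91: 91 → 82 → 68 → 100 → 1  — reaches 1 (happy)
7520: 7520 → 78 → 113 → 11 → 2 → 4 → 16 → 37 → 58 → 89 → 145 → 42 → 20 → 4  — repeats 4 (not happy)
142: 142 → 21 → 5 → 25 → 29 → 85 → 89 → 145 → 42 → 20 → 4 → 16 → 37 → 58 → 89  — repeats 89 (not happy)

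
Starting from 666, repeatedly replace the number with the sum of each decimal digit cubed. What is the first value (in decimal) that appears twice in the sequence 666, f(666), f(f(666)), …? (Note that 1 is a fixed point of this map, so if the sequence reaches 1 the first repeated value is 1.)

153

666 → 6³ + 6³ + 6³ = 648
648 → 6³ + 4³ + 8³ = 792
792 → 7³ + 9³ + 2³ = 1080
1080 → 1³ + 0³ + 8³ + 0³ = 513
513 → 5³ + 1³ + 3³ = 153
153 → 1³ + 5³ + 3³ = 153  — 153 already appeared earlier.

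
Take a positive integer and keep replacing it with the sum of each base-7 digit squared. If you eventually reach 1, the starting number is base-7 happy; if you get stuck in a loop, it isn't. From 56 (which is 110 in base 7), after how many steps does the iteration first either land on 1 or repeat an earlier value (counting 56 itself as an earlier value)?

5

56 = (1,1,0)_7 → 1² + 1² + 0² = 2
2 = (2)_7 → 2² = 4
4 = (4)_7 → 4² = 16
16 = (2,2)_7 → 2² + 2² = 8
8 = (1,1)_7 → 1² + 1² = 2  — 2 repeats.
That took 5 steps.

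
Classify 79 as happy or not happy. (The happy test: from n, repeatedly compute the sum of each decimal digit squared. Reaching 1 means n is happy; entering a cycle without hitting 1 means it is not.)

happy

79 → 130
130 → 10
10 → 1  — reached 1.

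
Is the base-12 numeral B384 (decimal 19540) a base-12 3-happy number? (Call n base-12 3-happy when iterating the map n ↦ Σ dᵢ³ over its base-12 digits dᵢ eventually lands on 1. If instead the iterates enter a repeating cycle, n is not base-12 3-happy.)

19540 = (11,3,8,4)_12 → 11³ + 3³ + 8³ + 4³ = 1934
1934 = (1,1,5,2)_12 → 1³ + 1³ + 5³ + 2³ = 135
135 = (11,3)_12 → 11³ + 3³ = 1358
1358 = (9,5,2)_12 → 9³ + 5³ + 2³ = 862
862 = (5,11,10)_12 → 5³ + 11³ + 10³ = 2456
2456 = (1,5,0,8)_12 → 1³ + 5³ + 0³ + 8³ = 638
638 = (4,5,2)_12 → 4³ + 5³ + 2³ = 197
197 = (1,4,5)_12 → 1³ + 4³ + 5³ = 190
190 = (1,3,10)_12 → 1³ + 3³ + 10³ = 1028
1028 = (7,1,8)_12 → 7³ + 1³ + 8³ = 856
856 = (5,11,4)_12 → 5³ + 11³ + 4³ = 1520
1520 = (10,6,8)_12 → 10³ + 6³ + 8³ = 1728
1728 = (1,0,0,0)_12 → 1³ + 0³ + 0³ + 0³ = 1  — reached 1.

base-12 3-happy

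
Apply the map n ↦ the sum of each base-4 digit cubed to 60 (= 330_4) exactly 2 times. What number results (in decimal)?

60 = (3,3,0)_4 → 3³ + 3³ + 0³ = 54
54 = (3,1,2)_4 → 3³ + 1³ + 2³ = 36

36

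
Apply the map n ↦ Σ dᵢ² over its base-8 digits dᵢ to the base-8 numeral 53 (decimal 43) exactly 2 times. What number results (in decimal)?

20

43 = (5,3)_8 → 34
34 = (4,2)_8 → 20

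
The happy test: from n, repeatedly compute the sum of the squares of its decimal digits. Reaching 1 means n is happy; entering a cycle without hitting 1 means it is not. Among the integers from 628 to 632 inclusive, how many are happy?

1

628: 628 → 104 → 17 → 50 → 25 → 29 → 85 → 89 → 145 → 42 → 20 → 4 → 16 → 37 → 58 → 89  — not happy
629: 629 → 121 → 6 → 36 → 45 → 41 → 17 → 50 → 25 → 29 → 85 → 89 → 145 → 42 → 20 → 4 → 16 → 37 → 58 → 89  — not happy
630: 630 → 45 → 41 → 17 → 50 → 25 → 29 → 85 → 89 → 145 → 42 → 20 → 4 → 16 → 37 → 58 → 89  — not happy
631: 631 → 46 → 52 → 29 → 85 → 89 → 145 → 42 → 20 → 4 → 16 → 37 → 58 → 89  — not happy
632: 632 → 49 → 97 → 130 → 10 → 1  — happy
happy: 632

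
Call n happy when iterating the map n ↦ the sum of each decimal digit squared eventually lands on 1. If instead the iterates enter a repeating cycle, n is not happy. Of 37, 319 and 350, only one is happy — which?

37: 37 → 58 → 89 → 145 → 42 → 20 → 4 → 16 → 37  — repeats 37 (not happy)
319: 319 → 91 → 82 → 68 → 100 → 1  — reaches 1 (happy)
350: 350 → 34 → 25 → 29 → 85 → 89 → 145 → 42 → 20 → 4 → 16 → 37 → 58 → 89  — repeats 89 (not happy)

319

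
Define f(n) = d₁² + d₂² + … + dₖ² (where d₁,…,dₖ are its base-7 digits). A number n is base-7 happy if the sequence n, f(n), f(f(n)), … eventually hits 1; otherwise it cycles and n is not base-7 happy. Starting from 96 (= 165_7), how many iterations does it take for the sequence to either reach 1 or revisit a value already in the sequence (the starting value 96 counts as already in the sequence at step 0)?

96 = (1,6,5)_7 → 1² + 6² + 5² = 62
62 = (1,1,6)_7 → 1² + 1² + 6² = 38
38 = (5,3)_7 → 5² + 3² = 34
34 = (4,6)_7 → 4² + 6² = 52
52 = (1,0,3)_7 → 1² + 0² + 3² = 10
10 = (1,3)_7 → 1² + 3² = 10  — 10 repeats.
That took 6 steps.

6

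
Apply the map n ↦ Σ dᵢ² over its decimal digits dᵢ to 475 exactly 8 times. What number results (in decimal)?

475 → 4² + 7² + 5² = 90
90 → 9² + 0² = 81
81 → 8² + 1² = 65
65 → 6² + 5² = 61
61 → 6² + 1² = 37
37 → 3² + 7² = 58
58 → 5² + 8² = 89
89 → 8² + 9² = 145

145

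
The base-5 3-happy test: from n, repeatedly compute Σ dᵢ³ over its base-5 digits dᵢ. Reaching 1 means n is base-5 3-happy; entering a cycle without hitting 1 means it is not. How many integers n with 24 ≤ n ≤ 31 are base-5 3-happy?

1

24: 24 → 128 → 28 → 28  (repeats 28)
25: 25 → 1  (reaches 1)
26: 26 → 2 → 8 → 28 → 28  (repeats 28)
27: 27 → 9 → 65 → 35 → 9  (repeats 9)
28: 28 → 28  (repeats 28)
29: 29 → 65 → 35 → 9 → 65  (repeats 65)
30: 30 → 2 → 8 → 28 → 28  (repeats 28)
31: 31 → 3 → 27 → 9 → 65 → 35 → 9  (repeats 9)
base-5 3-happy: 25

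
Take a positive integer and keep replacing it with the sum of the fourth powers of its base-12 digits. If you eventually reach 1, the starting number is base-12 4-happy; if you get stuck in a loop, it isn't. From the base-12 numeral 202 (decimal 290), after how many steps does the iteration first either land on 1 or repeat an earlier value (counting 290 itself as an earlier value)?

13

290 = (2,0,2)_12 → 2⁴ + 0⁴ + 2⁴ = 32
32 = (2,8)_12 → 2⁴ + 8⁴ = 4112
4112 = (2,4,6,8)_12 → 2⁴ + 4⁴ + 6⁴ + 8⁴ = 5664
5664 = (3,3,4,0)_12 → 3⁴ + 3⁴ + 4⁴ + 0⁴ = 418
418 = (2,10,10)_12 → 2⁴ + 10⁴ + 10⁴ = 20016
20016 = (11,7,0,0)_12 → 11⁴ + 7⁴ + 0⁴ + 0⁴ = 17042
17042 = (9,10,4,2)_12 → 9⁴ + 10⁴ + 4⁴ + 2⁴ = 16833
16833 = (9,8,10,9)_12 → 9⁴ + 8⁴ + 10⁴ + 9⁴ = 27218
27218 = (1,3,9,0,2)_12 → 1⁴ + 3⁴ + 9⁴ + 0⁴ + 2⁴ = 6659
6659 = (3,10,2,11)_12 → 3⁴ + 10⁴ + 2⁴ + 11⁴ = 24738
24738 = (1,2,3,9,6)_12 → 1⁴ + 2⁴ + 3⁴ + 9⁴ + 6⁴ = 7955
7955 = (4,7,2,11)_12 → 4⁴ + 7⁴ + 2⁴ + 11⁴ = 17314
17314 = (10,0,2,10)_12 → 10⁴ + 0⁴ + 2⁴ + 10⁴ = 20016  — 20016 repeats.
That took 13 steps.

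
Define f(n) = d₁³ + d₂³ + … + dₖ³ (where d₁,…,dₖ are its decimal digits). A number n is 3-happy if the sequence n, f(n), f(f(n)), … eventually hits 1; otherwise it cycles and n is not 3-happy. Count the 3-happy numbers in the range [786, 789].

1

786: 786 → 1071 → 345 → 216 → 225 → 141 → 66 → 432 → 99 → 1458 → 702 → 351 → 153 → 153  (repeats 153)
787: 787 → 1198 → 1243 → 100 → 1  (reaches 1)
788: 788 → 1367 → 587 → 980 → 1241 → 74 → 407 → 407  (repeats 407)
789: 789 → 1584 → 702 → 351 → 153 → 153  (repeats 153)
3-happy: 787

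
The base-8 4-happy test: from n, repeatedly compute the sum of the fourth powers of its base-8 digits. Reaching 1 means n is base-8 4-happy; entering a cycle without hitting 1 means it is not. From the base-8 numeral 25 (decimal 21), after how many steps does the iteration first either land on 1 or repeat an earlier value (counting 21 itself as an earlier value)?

5

21 = (2,5)_8 → 641
641 = (1,2,0,1)_8 → 18
18 = (2,2)_8 → 32
32 = (4,0)_8 → 256
256 = (4,0,0)_8 → 256  — 256 repeats.
That took 5 steps.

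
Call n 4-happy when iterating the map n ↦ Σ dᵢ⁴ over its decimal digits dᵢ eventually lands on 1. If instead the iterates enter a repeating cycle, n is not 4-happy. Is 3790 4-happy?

not 4-happy

3790 → 3⁴ + 7⁴ + 9⁴ + 0⁴ = 9043
9043 → 9⁴ + 0⁴ + 4⁴ + 3⁴ = 6898
6898 → 6⁴ + 8⁴ + 9⁴ + 8⁴ = 16049
16049 → 1⁴ + 6⁴ + 0⁴ + 4⁴ + 9⁴ = 8114
8114 → 8⁴ + 1⁴ + 1⁴ + 4⁴ = 4354
4354 → 4⁴ + 3⁴ + 5⁴ + 4⁴ = 1218
1218 → 1⁴ + 2⁴ + 1⁴ + 8⁴ = 4114
4114 → 4⁴ + 1⁴ + 1⁴ + 4⁴ = 514
514 → 5⁴ + 1⁴ + 4⁴ = 882
882 → 8⁴ + 8⁴ + 2⁴ = 8208
8208 → 8⁴ + 2⁴ + 0⁴ + 8⁴ = 8208  — 8208 already seen; the sequence cycles without reaching 1.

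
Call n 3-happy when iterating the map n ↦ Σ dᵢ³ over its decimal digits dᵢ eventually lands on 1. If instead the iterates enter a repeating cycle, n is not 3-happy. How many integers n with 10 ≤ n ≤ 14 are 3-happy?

10: 10 → 1  (reaches 1)
11: 11 → 2 → 8 → 512 → 134 → 92 → 737 → 713 → 371 → 371  (repeats 371)
12: 12 → 9 → 729 → 1080 → 513 → 153 → 153  (repeats 153)
13: 13 → 28 → 520 → 133 → 55 → 250 → 133  (repeats 133)
14: 14 → 65 → 341 → 92 → 737 → 713 → 371 → 371  (repeats 371)
3-happy: 10

1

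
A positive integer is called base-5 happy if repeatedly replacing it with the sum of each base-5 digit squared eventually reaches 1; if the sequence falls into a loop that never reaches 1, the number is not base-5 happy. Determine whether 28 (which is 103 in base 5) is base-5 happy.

28 = (1,0,3)_5 → 1² + 0² + 3² = 1 + 0 + 9 = 10
10 = (2,0)_5 → 2² + 0² = 4 + 0 = 4
4 = (4)_5 → 4² = 16
16 = (3,1)_5 → 3² + 1² = 9 + 1 = 10  — 10 already seen; the sequence cycles without reaching 1.

not base-5 happy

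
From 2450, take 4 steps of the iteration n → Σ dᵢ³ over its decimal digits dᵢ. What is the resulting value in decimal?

371

2450 → 197
197 → 1073
1073 → 371
371 → 371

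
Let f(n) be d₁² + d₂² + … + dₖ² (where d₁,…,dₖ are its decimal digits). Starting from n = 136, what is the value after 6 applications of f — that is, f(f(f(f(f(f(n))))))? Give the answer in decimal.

136 → 46
46 → 52
52 → 29
29 → 85
85 → 89
89 → 145

145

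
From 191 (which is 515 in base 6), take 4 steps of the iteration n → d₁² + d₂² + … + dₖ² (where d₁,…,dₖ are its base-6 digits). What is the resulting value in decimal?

5

191 = (5,1,5)_6 → 5² + 1² + 5² = 25 + 1 + 25 = 51
51 = (1,2,3)_6 → 1² + 2² + 3² = 1 + 4 + 9 = 14
14 = (2,2)_6 → 2² + 2² = 4 + 4 = 8
8 = (1,2)_6 → 1² + 2² = 1 + 4 = 5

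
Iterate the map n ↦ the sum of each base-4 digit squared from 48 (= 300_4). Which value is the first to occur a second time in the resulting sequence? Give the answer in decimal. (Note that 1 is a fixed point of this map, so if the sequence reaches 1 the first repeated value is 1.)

1

48 = (3,0,0)_4 → 3² + 0² + 0² = 9 + 0 + 0 = 9
9 = (2,1)_4 → 2² + 1² = 4 + 1 = 5
5 = (1,1)_4 → 1² + 1² = 1 + 1 = 2
2 = (2)_4 → 2² = 4
4 = (1,0)_4 → 1² + 0² = 1 + 0 = 1  — reached the fixed point 1.
1 → 1, so 1 is the first repeated value.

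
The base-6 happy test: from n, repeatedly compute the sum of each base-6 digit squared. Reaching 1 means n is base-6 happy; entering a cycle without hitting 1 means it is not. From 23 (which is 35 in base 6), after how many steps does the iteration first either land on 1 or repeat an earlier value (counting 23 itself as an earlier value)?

10

23 = (3,5)_6 → 3² + 5² = 9 + 25 = 34
34 = (5,4)_6 → 5² + 4² = 25 + 16 = 41
41 = (1,0,5)_6 → 1² + 0² + 5² = 1 + 0 + 25 = 26
26 = (4,2)_6 → 4² + 2² = 16 + 4 = 20
20 = (3,2)_6 → 3² + 2² = 9 + 4 = 13
13 = (2,1)_6 → 2² + 1² = 4 + 1 = 5
5 = (5)_6 → 5² = 25
25 = (4,1)_6 → 4² + 1² = 16 + 1 = 17
17 = (2,5)_6 → 2² + 5² = 4 + 25 = 29
29 = (4,5)_6 → 4² + 5² = 16 + 25 = 41  — 41 repeats.
That took 10 steps.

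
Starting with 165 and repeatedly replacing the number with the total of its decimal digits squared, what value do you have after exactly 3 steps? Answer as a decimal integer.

165 → 62
62 → 40
40 → 16

16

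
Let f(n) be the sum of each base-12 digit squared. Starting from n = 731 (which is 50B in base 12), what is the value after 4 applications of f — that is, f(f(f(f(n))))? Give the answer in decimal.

5

731 = (5,0,11)_12 → 5² + 0² + 11² = 146
146 = (1,0,2)_12 → 1² + 0² + 2² = 5
5 = (5)_12 → 5² = 25
25 = (2,1)_12 → 2² + 1² = 5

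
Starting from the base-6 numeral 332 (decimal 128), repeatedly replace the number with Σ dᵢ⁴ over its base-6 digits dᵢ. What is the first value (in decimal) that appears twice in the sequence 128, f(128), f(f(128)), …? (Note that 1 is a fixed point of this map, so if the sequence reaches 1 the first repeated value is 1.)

128 = (3,3,2)_6 → 178
178 = (4,5,4)_6 → 1137
1137 = (5,1,3,3)_6 → 788
788 = (3,3,5,2)_6 → 803
803 = (3,4,1,5)_6 → 963
963 = (4,2,4,3)_6 → 609
609 = (2,4,5,3)_6 → 978
978 = (4,3,1,0)_6 → 338
338 = (1,3,2,2)_6 → 114
114 = (3,1,0)_6 → 82
82 = (2,1,4)_6 → 273
273 = (1,1,3,3)_6 → 164
164 = (4,3,2)_6 → 353
353 = (1,3,4,5)_6 → 963  — 963 already appeared earlier.

963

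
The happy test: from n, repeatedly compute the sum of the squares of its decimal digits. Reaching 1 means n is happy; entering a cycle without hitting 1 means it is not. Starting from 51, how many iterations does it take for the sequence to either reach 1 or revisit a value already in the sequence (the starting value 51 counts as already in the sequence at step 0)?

11

51 → 5² + 1² = 25 + 1 = 26
26 → 2² + 6² = 4 + 36 = 40
40 → 4² + 0² = 16 + 0 = 16
16 → 1² + 6² = 1 + 36 = 37
37 → 3² + 7² = 9 + 49 = 58
58 → 5² + 8² = 25 + 64 = 89
89 → 8² + 9² = 64 + 81 = 145
145 → 1² + 4² + 5² = 1 + 16 + 25 = 42
42 → 4² + 2² = 16 + 4 = 20
20 → 2² + 0² = 4 + 0 = 4
4 → 4² = 16  — 16 repeats.
That took 11 steps.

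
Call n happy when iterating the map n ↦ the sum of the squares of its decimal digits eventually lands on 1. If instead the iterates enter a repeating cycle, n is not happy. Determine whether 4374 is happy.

4374 → 4² + 3² + 7² + 4² = 90
90 → 9² + 0² = 81
81 → 8² + 1² = 65
65 → 6² + 5² = 61
61 → 6² + 1² = 37
37 → 3² + 7² = 58
58 → 5² + 8² = 89
89 → 8² + 9² = 145
145 → 1² + 4² + 5² = 42
42 → 4² + 2² = 20
20 → 2² + 0² = 4
4 → 4² = 16
16 → 1² + 6² = 37  — 37 already seen; the sequence cycles without reaching 1.

not happy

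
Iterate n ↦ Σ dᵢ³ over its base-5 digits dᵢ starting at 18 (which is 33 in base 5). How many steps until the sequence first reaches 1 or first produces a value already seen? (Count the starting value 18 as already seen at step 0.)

18 = (3,3)_5 → 3³ + 3³ = 54
54 = (2,0,4)_5 → 2³ + 0³ + 4³ = 72
72 = (2,4,2)_5 → 2³ + 4³ + 2³ = 80
80 = (3,1,0)_5 → 3³ + 1³ + 0³ = 28
28 = (1,0,3)_5 → 1³ + 0³ + 3³ = 28  — 28 repeats.
That took 5 steps.

5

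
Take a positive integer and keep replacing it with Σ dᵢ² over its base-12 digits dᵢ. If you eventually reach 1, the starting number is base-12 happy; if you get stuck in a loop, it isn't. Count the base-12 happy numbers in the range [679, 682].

1

679: 679 → 129 → 181 → 11 → 121 → 101 → 89 → 74 → 40 → 25 → 5 → 25  (repeats 25)
680: 680 → 144 → 1  (reaches 1)
681: 681 → 161 → 27 → 13 → 2 → 4 → 16 → 17 → 26 → 8 → 64 → 41 → 34 → 104 → 128 → 164 → 66 → 61 → 26  (repeats 26)
682: 682 → 180 → 10 → 100 → 80 → 100  (repeats 100)
base-12 happy: 680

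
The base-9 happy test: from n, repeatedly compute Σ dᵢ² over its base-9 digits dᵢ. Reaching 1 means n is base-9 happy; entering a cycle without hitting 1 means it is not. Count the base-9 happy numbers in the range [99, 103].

1

99: 99 → 5 → 25 → 53 → 89 → 65 → 53  (repeats 53)
100: 100 → 6 → 36 → 16 → 50 → 50  (repeats 50)
101: 101 → 9 → 1  (reaches 1)
102: 102 → 14 → 26 → 68 → 74 → 68  (repeats 68)
103: 103 → 21 → 13 → 17 → 65 → 53 → 89 → 65  (repeats 65)
base-9 happy: 101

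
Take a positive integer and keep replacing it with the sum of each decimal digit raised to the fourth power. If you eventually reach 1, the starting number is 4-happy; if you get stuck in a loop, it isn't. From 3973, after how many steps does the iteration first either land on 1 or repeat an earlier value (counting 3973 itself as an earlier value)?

13

3973 → 3⁴ + 9⁴ + 7⁴ + 3⁴ = 9124
9124 → 9⁴ + 1⁴ + 2⁴ + 4⁴ = 6834
6834 → 6⁴ + 8⁴ + 3⁴ + 4⁴ = 5729
5729 → 5⁴ + 7⁴ + 2⁴ + 9⁴ = 9603
9603 → 9⁴ + 6⁴ + 0⁴ + 3⁴ = 7938
7938 → 7⁴ + 9⁴ + 3⁴ + 8⁴ = 13139
13139 → 1⁴ + 3⁴ + 1⁴ + 3⁴ + 9⁴ = 6725
6725 → 6⁴ + 7⁴ + 2⁴ + 5⁴ = 4338
4338 → 4⁴ + 3⁴ + 3⁴ + 8⁴ = 4514
4514 → 4⁴ + 5⁴ + 1⁴ + 4⁴ = 1138
1138 → 1⁴ + 1⁴ + 3⁴ + 8⁴ = 4179
4179 → 4⁴ + 1⁴ + 7⁴ + 9⁴ = 9219
9219 → 9⁴ + 2⁴ + 1⁴ + 9⁴ = 13139  — 13139 repeats.
That took 13 steps.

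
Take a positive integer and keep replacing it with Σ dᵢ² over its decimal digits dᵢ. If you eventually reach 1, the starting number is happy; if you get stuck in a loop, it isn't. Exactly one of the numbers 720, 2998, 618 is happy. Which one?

720: 720 → 53 → 34 → 25 → 29 → 85 → 89 → 145 → 42 → 20 → 4 → 16 → 37 → 58 → 89  — repeats 89 (not happy)
2998: 2998 → 230 → 13 → 10 → 1  — reaches 1 (happy)
618: 618 → 101 → 2 → 4 → 16 → 37 → 58 → 89 → 145 → 42 → 20 → 4  — repeats 4 (not happy)

2998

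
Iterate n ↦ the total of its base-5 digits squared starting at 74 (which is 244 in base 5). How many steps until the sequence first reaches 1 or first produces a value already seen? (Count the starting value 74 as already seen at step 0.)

74 = (2,4,4)_5 → 36
36 = (1,2,1)_5 → 6
6 = (1,1)_5 → 2
2 = (2)_5 → 4
4 = (4)_5 → 16
16 = (3,1)_5 → 10
10 = (2,0)_5 → 4  — 4 repeats.
That took 7 steps.

7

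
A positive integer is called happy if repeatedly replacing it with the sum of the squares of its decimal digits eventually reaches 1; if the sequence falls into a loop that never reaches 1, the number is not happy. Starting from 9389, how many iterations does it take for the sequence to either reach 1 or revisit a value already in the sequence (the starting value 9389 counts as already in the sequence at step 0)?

12

9389 → 9² + 3² + 8² + 9² = 81 + 9 + 64 + 81 = 235
235 → 2² + 3² + 5² = 4 + 9 + 25 = 38
38 → 3² + 8² = 9 + 64 = 73
73 → 7² + 3² = 49 + 9 = 58
58 → 5² + 8² = 25 + 64 = 89
89 → 8² + 9² = 64 + 81 = 145
145 → 1² + 4² + 5² = 1 + 16 + 25 = 42
42 → 4² + 2² = 16 + 4 = 20
20 → 2² + 0² = 4 + 0 = 4
4 → 4² = 16
16 → 1² + 6² = 1 + 36 = 37
37 → 3² + 7² = 9 + 49 = 58  — 58 repeats.
That took 12 steps.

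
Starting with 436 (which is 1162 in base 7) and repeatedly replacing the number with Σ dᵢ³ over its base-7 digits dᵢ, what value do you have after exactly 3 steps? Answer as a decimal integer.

160

436 = (1,1,6,2)_7 → 1³ + 1³ + 6³ + 2³ = 1 + 1 + 216 + 8 = 226
226 = (4,4,2)_7 → 4³ + 4³ + 2³ = 64 + 64 + 8 = 136
136 = (2,5,3)_7 → 2³ + 5³ + 3³ = 8 + 125 + 27 = 160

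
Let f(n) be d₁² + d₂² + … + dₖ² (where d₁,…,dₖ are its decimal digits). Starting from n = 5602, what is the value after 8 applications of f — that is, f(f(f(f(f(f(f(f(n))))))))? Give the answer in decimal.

5602 → 5² + 6² + 0² + 2² = 25 + 36 + 0 + 4 = 65
65 → 6² + 5² = 36 + 25 = 61
61 → 6² + 1² = 36 + 1 = 37
37 → 3² + 7² = 9 + 49 = 58
58 → 5² + 8² = 25 + 64 = 89
89 → 8² + 9² = 64 + 81 = 145
145 → 1² + 4² + 5² = 1 + 16 + 25 = 42
42 → 4² + 2² = 16 + 4 = 20

20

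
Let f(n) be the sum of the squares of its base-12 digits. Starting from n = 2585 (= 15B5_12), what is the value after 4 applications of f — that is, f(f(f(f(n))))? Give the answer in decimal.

136

2585 = (1,5,11,5)_12 → 1² + 5² + 11² + 5² = 172
172 = (1,2,4)_12 → 1² + 2² + 4² = 21
21 = (1,9)_12 → 1² + 9² = 82
82 = (6,10)_12 → 6² + 10² = 136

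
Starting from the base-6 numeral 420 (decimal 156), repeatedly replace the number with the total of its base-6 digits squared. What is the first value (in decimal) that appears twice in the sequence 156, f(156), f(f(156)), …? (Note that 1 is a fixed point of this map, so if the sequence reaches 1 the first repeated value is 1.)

20

156 = (4,2,0)_6 → 4² + 2² + 0² = 20
20 = (3,2)_6 → 3² + 2² = 13
13 = (2,1)_6 → 2² + 1² = 5
5 = (5)_6 → 5² = 25
25 = (4,1)_6 → 4² + 1² = 17
17 = (2,5)_6 → 2² + 5² = 29
29 = (4,5)_6 → 4² + 5² = 41
41 = (1,0,5)_6 → 1² + 0² + 5² = 26
26 = (4,2)_6 → 4² + 2² = 20  — 20 already appeared earlier.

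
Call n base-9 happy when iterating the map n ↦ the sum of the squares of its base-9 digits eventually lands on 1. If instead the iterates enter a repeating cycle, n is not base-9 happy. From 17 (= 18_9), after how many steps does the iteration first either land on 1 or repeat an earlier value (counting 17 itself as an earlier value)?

17 = (1,8)_9 → 65
65 = (7,2)_9 → 53
53 = (5,8)_9 → 89
89 = (1,0,8)_9 → 65  — 65 repeats.
That took 4 steps.

4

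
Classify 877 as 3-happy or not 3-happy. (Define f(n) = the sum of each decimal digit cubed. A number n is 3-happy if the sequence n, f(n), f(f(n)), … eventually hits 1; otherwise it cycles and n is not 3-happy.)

3-happy

877 → 1198
1198 → 1243
1243 → 100
100 → 1  — reached 1.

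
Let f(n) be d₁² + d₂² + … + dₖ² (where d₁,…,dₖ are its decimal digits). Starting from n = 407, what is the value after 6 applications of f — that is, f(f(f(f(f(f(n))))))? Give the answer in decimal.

145

407 → 65
65 → 61
61 → 37
37 → 58
58 → 89
89 → 145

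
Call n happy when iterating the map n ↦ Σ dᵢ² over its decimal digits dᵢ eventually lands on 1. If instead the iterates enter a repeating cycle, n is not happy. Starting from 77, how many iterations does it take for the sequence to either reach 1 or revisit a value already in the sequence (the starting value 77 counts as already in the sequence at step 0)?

10

77 → 7² + 7² = 49 + 49 = 98
98 → 9² + 8² = 81 + 64 = 145
145 → 1² + 4² + 5² = 1 + 16 + 25 = 42
42 → 4² + 2² = 16 + 4 = 20
20 → 2² + 0² = 4 + 0 = 4
4 → 4² = 16
16 → 1² + 6² = 1 + 36 = 37
37 → 3² + 7² = 9 + 49 = 58
58 → 5² + 8² = 25 + 64 = 89
89 → 8² + 9² = 64 + 81 = 145  — 145 repeats.
That took 10 steps.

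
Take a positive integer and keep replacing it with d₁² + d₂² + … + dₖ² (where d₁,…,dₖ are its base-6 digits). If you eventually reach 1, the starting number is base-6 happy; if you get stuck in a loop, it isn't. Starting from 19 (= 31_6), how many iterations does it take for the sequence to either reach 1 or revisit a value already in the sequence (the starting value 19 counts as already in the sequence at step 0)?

10

19 = (3,1)_6 → 3² + 1² = 10
10 = (1,4)_6 → 1² + 4² = 17
17 = (2,5)_6 → 2² + 5² = 29
29 = (4,5)_6 → 4² + 5² = 41
41 = (1,0,5)_6 → 1² + 0² + 5² = 26
26 = (4,2)_6 → 4² + 2² = 20
20 = (3,2)_6 → 3² + 2² = 13
13 = (2,1)_6 → 2² + 1² = 5
5 = (5)_6 → 5² = 25
25 = (4,1)_6 → 4² + 1² = 17  — 17 repeats.
That took 10 steps.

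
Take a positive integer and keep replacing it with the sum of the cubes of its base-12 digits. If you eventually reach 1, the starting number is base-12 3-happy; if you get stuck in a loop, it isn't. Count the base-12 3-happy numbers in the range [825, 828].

2

825: 825 → 1366 → 1854 → 1217 → 762 → 368 → 736 → 190 → 1028 → 856 → 1520 → 1728 → 1  — base-12 3-happy
826: 826 → 1637 → 1520 → 1728 → 1  — base-12 3-happy
827: 827 → 1968 → 514 → 1243 → 1198 → 1539 → 1539  — not base-12 3-happy
828: 828 → 854 → 1464 → 1008 → 343 → 415 → 1351 → 1136 → 1855 → 1344 → 793 → 342 → 288 → 8 → 512 → 755 → 1464  — not base-12 3-happy
base-12 3-happy: 825, 826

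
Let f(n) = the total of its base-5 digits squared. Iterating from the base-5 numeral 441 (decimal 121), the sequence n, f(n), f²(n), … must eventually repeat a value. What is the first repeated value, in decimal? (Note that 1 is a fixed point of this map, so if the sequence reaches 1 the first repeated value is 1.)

1

121 = (4,4,1)_5 → 4² + 4² + 1² = 16 + 16 + 1 = 33
33 = (1,1,3)_5 → 1² + 1² + 3² = 1 + 1 + 9 = 11
11 = (2,1)_5 → 2² + 1² = 4 + 1 = 5
5 = (1,0)_5 → 1² + 0² = 1 + 0 = 1  — reached the fixed point 1.
1 → 1, so 1 is the first repeated value.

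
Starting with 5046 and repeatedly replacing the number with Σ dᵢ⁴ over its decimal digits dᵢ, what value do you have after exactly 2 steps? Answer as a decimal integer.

4819

5046 → 5⁴ + 0⁴ + 4⁴ + 6⁴ = 625 + 0 + 256 + 1296 = 2177
2177 → 2⁴ + 1⁴ + 7⁴ + 7⁴ = 16 + 1 + 2401 + 2401 = 4819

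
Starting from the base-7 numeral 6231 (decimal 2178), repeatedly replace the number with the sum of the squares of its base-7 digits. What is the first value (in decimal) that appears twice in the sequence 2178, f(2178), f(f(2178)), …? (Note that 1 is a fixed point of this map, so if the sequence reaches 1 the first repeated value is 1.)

2178 = (6,2,3,1)_7 → 50
50 = (1,0,1)_7 → 2
2 = (2)_7 → 4
4 = (4)_7 → 16
16 = (2,2)_7 → 8
8 = (1,1)_7 → 2  — 2 already appeared earlier.

2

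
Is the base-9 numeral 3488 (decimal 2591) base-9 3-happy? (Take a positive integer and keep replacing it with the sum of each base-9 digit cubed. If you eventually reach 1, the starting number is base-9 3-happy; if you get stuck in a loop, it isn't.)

base-9 3-happy

2591 = (3,4,8,8)_9 → 3³ + 4³ + 8³ + 8³ = 1115
1115 = (1,4,6,8)_9 → 1³ + 4³ + 6³ + 8³ = 793
793 = (1,0,7,1)_9 → 1³ + 0³ + 7³ + 1³ = 345
345 = (4,2,3)_9 → 4³ + 2³ + 3³ = 99
99 = (1,2,0)_9 → 1³ + 2³ + 0³ = 9
9 = (1,0)_9 → 1³ + 0³ = 1  — reached 1.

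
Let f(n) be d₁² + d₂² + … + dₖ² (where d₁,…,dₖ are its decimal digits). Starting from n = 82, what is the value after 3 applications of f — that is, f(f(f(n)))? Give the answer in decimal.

1

82 → 8² + 2² = 68
68 → 6² + 8² = 100
100 → 1² + 0² + 0² = 1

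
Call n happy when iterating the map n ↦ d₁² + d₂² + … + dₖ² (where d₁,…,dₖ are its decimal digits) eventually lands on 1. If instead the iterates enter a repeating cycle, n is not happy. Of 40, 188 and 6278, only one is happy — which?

40: 40 → 16 → 37 → 58 → 89 → 145 → 42 → 20 → 4 → 16  — repeats 16 (not happy)
188: 188 → 129 → 86 → 100 → 1  — reaches 1 (happy)
6278: 6278 → 153 → 35 → 34 → 25 → 29 → 85 → 89 → 145 → 42 → 20 → 4 → 16 → 37 → 58 → 89  — repeats 89 (not happy)

188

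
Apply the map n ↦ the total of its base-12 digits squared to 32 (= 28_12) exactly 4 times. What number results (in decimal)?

32 = (2,8)_12 → 2² + 8² = 68
68 = (5,8)_12 → 5² + 8² = 89
89 = (7,5)_12 → 7² + 5² = 74
74 = (6,2)_12 → 6² + 2² = 40

40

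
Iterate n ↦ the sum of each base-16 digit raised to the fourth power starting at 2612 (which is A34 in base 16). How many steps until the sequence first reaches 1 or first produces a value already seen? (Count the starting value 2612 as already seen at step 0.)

11

2612 = (10,3,4)_16 → 10⁴ + 3⁴ + 4⁴ = 10000 + 81 + 256 = 10337
10337 = (2,8,6,1)_16 → 2⁴ + 8⁴ + 6⁴ + 1⁴ = 16 + 4096 + 1296 + 1 = 5409
5409 = (1,5,2,1)_16 → 1⁴ + 5⁴ + 2⁴ + 1⁴ = 1 + 625 + 16 + 1 = 643
643 = (2,8,3)_16 → 2⁴ + 8⁴ + 3⁴ = 16 + 4096 + 81 = 4193
4193 = (1,0,6,1)_16 → 1⁴ + 0⁴ + 6⁴ + 1⁴ = 1 + 0 + 1296 + 1 = 1298
1298 = (5,1,2)_16 → 5⁴ + 1⁴ + 2⁴ = 625 + 1 + 16 = 642
642 = (2,8,2)_16 → 2⁴ + 8⁴ + 2⁴ = 16 + 4096 + 16 = 4128
4128 = (1,0,2,0)_16 → 1⁴ + 0⁴ + 2⁴ + 0⁴ = 1 + 0 + 16 + 0 = 17
17 = (1,1)_16 → 1⁴ + 1⁴ = 1 + 1 = 2
2 = (2)_16 → 2⁴ = 16
16 = (1,0)_16 → 1⁴ + 0⁴ = 1 + 0 = 1  — reached 1.
That took 11 steps.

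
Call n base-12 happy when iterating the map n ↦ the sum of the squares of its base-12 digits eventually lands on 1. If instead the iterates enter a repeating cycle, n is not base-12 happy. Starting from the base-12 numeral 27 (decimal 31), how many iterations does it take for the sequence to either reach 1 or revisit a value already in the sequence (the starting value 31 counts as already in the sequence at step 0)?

12

31 = (2,7)_12 → 53
53 = (4,5)_12 → 41
41 = (3,5)_12 → 34
34 = (2,10)_12 → 104
104 = (8,8)_12 → 128
128 = (10,8)_12 → 164
164 = (1,1,8)_12 → 66
66 = (5,6)_12 → 61
61 = (5,1)_12 → 26
26 = (2,2)_12 → 8
8 = (8)_12 → 64
64 = (5,4)_12 → 41  — 41 repeats.
That took 12 steps.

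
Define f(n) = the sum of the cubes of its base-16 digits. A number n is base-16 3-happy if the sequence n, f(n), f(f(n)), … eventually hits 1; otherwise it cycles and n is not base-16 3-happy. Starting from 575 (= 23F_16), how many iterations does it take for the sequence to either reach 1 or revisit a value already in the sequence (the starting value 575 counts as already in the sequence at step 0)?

575 = (2,3,15)_16 → 3410
3410 = (13,5,2)_16 → 2330
2330 = (9,1,10)_16 → 1730
1730 = (6,12,2)_16 → 1952
1952 = (7,10,0)_16 → 1343
1343 = (5,3,15)_16 → 3527
3527 = (13,12,7)_16 → 4268
4268 = (1,0,10,12)_16 → 2729
2729 = (10,10,9)_16 → 2729  — 2729 repeats.
That took 9 steps.

9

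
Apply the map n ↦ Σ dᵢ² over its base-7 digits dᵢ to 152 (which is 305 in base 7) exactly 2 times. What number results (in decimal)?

152 = (3,0,5)_7 → 34
34 = (4,6)_7 → 52

52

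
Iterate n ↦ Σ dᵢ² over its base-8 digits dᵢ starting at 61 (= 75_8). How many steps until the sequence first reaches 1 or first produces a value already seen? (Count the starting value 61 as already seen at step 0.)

61 = (7,5)_8 → 7² + 5² = 49 + 25 = 74
74 = (1,1,2)_8 → 1² + 1² + 2² = 1 + 1 + 4 = 6
6 = (6)_8 → 6² = 36
36 = (4,4)_8 → 4² + 4² = 16 + 16 = 32
32 = (4,0)_8 → 4² + 0² = 16 + 0 = 16
16 = (2,0)_8 → 2² + 0² = 4 + 0 = 4
4 = (4)_8 → 4² = 16  — 16 repeats.
That took 7 steps.

7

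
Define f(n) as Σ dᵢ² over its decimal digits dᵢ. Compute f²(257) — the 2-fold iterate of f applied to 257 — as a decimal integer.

113

257 → 2² + 5² + 7² = 4 + 25 + 49 = 78
78 → 7² + 8² = 49 + 64 = 113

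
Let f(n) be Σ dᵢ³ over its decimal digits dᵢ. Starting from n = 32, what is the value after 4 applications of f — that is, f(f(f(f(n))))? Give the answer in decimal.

92

32 → 3³ + 2³ = 27 + 8 = 35
35 → 3³ + 5³ = 27 + 125 = 152
152 → 1³ + 5³ + 2³ = 1 + 125 + 8 = 134
134 → 1³ + 3³ + 4³ = 1 + 27 + 64 = 92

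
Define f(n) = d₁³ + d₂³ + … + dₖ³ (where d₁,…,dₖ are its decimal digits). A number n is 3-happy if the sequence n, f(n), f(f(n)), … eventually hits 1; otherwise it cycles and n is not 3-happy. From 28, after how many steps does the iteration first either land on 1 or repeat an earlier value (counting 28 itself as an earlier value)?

28 → 2³ + 8³ = 8 + 512 = 520
520 → 5³ + 2³ + 0³ = 125 + 8 + 0 = 133
133 → 1³ + 3³ + 3³ = 1 + 27 + 27 = 55
55 → 5³ + 5³ = 125 + 125 = 250
250 → 2³ + 5³ + 0³ = 8 + 125 + 0 = 133  — 133 repeats.
That took 5 steps.

5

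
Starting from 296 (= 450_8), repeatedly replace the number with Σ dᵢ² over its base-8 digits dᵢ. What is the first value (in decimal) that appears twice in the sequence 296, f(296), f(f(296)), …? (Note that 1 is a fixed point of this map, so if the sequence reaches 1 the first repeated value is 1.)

26

296 = (4,5,0)_8 → 4² + 5² + 0² = 41
41 = (5,1)_8 → 5² + 1² = 26
26 = (3,2)_8 → 3² + 2² = 13
13 = (1,5)_8 → 1² + 5² = 26  — 26 already appeared earlier.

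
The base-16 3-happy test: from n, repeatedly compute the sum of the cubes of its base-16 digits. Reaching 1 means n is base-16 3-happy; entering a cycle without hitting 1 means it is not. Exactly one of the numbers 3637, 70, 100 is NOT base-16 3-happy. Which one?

3637

3637: 3637 → 2896 → 1456 → 1456  — repeats 1456 (not base-16 3-happy)
70: 70 → 280 → 514 → 16 → 1  — reaches 1 (base-16 3-happy)
100: 100 → 280 → 514 → 16 → 1  — reaches 1 (base-16 3-happy)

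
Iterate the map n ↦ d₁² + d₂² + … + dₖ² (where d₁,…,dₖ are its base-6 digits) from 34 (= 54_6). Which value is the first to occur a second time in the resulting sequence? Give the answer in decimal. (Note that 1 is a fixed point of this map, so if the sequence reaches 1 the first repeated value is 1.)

34 = (5,4)_6 → 5² + 4² = 41
41 = (1,0,5)_6 → 1² + 0² + 5² = 26
26 = (4,2)_6 → 4² + 2² = 20
20 = (3,2)_6 → 3² + 2² = 13
13 = (2,1)_6 → 2² + 1² = 5
5 = (5)_6 → 5² = 25
25 = (4,1)_6 → 4² + 1² = 17
17 = (2,5)_6 → 2² + 5² = 29
29 = (4,5)_6 → 4² + 5² = 41  — 41 already appeared earlier.

41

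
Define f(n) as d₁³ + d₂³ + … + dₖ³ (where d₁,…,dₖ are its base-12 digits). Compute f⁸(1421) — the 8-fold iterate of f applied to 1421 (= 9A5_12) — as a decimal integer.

1421 = (9,10,5)_12 → 1854
1854 = (1,0,10,6)_12 → 1217
1217 = (8,5,5)_12 → 762
762 = (5,3,6)_12 → 368
368 = (2,6,8)_12 → 736
736 = (5,1,4)_12 → 190
190 = (1,3,10)_12 → 1028
1028 = (7,1,8)_12 → 856

856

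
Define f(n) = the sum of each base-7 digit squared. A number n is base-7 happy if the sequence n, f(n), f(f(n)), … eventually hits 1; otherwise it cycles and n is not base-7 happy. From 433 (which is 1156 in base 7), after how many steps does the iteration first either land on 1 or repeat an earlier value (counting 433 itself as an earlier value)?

4

433 = (1,1,5,6)_7 → 1² + 1² + 5² + 6² = 63
63 = (1,2,0)_7 → 1² + 2² + 0² = 5
5 = (5)_7 → 5² = 25
25 = (3,4)_7 → 3² + 4² = 25  — 25 repeats.
That took 4 steps.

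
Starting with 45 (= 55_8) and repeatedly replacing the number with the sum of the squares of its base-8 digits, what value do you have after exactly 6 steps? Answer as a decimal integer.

25

45 = (5,5)_8 → 5² + 5² = 25 + 25 = 50
50 = (6,2)_8 → 6² + 2² = 36 + 4 = 40
40 = (5,0)_8 → 5² + 0² = 25 + 0 = 25
25 = (3,1)_8 → 3² + 1² = 9 + 1 = 10
10 = (1,2)_8 → 1² + 2² = 1 + 4 = 5
5 = (5)_8 → 5² = 25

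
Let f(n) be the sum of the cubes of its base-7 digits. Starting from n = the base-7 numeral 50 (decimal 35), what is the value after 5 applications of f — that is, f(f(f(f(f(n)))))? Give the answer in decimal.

35 = (5,0)_7 → 125
125 = (2,3,6)_7 → 251
251 = (5,0,6)_7 → 341
341 = (6,6,5)_7 → 557
557 = (1,4,2,4)_7 → 137

137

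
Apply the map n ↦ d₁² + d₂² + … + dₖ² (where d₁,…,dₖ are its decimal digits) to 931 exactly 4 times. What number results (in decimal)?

931 → 9² + 3² + 1² = 91
91 → 9² + 1² = 82
82 → 8² + 2² = 68
68 → 6² + 8² = 100

100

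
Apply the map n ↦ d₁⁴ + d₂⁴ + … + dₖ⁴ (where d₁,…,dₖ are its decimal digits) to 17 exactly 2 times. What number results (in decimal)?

288

17 → 1⁴ + 7⁴ = 2402
2402 → 2⁴ + 4⁴ + 0⁴ + 2⁴ = 288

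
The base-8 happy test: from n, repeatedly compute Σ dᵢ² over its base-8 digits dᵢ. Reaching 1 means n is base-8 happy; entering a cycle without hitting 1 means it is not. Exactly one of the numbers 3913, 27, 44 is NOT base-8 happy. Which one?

3913: 3913 → 76 → 18 → 8 → 1  — reaches 1 (base-8 happy)
27: 27 → 18 → 8 → 1  — reaches 1 (base-8 happy)
44: 44 → 41 → 26 → 13 → 26  — repeats 26 (not base-8 happy)

44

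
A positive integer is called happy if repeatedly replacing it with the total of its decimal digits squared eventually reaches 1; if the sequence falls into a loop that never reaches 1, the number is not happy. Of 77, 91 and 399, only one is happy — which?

77: 77 → 98 → 145 → 42 → 20 → 4 → 16 → 37 → 58 → 89 → 145  — repeats 145 (not happy)
91: 91 → 82 → 68 → 100 → 1  — reaches 1 (happy)
399: 399 → 171 → 51 → 26 → 40 → 16 → 37 → 58 → 89 → 145 → 42 → 20 → 4 → 16  — repeats 16 (not happy)

91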